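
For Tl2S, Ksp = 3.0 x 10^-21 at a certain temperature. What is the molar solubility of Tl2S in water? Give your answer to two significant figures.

s = 9.1e-8 M

Tl2S(s) <=> 2 Tl^+(aq) + S^2-(aq)
Ksp = [Tl^+]^2[S^2-]
Let s = molar solubility. Then [Tl^+] = 2s and [S^2-] = s.
So Ksp = (2s)^2 × s = 4s^3
s^3 = 3.0 x 10^-21 / 4, so s = 9.1 × 10^-8 M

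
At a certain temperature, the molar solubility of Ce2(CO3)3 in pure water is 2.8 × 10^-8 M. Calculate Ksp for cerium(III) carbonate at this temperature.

Ce2(CO3)3(s) <=> 2 Ce^3+ + 3 CO3^2-
For each mole of Ce2(CO3)3 that dissolves: [Ce^3+] = 2s, [CO3^2-] = 3s.
Ksp = [Ce^3+]^2[CO3^2-]^3
So Ksp = (2s)^2 × (3s)^3 = 108s^5
Ksp = 108 × (2.8 x 10^-8)^5 = 1.9 × 10^-36

Ksp = 1.9 x 10^-36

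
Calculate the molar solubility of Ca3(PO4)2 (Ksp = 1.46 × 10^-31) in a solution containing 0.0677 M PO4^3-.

Ca3(PO4)2(s) ⇌ 3 Ca^2+(aq) + 2 PO4^3-(aq)
Ksp = [Ca^2+]^3[PO4^3-]^2
Let s be the molar solubility in this solution. [Ca^2+] = 3s, [PO4^3-] = 0.0677 + 2s ≈ 0.0677 (Ksp is small, so little additional dissolves).
Ksp ≈ (3s)^3 × (0.0677)^2
s = 1.06 × 10^-10 M
Check: 2s = 2.1 × 10^-10 ≪ 0.0677, so the approximation is valid.

1.06 x 10^-10 M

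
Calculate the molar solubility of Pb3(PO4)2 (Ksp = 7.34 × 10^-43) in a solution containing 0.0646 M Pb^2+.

Pb3(PO4)2(s) <=> 3 Pb^2+(aq) + 2 PO4^3-(aq)
Ksp = [Pb^2+]^3[PO4^3-]^2
If s mol/L dissolves here, [Pb^2+] = 0.0646 + 3s ≈ 0.0646, [PO4^3-] = 2s (since the Pb^2+ already present dominates).
Ksp ≈ (0.0646)^3 × (2s)^2
s = 2.61 x 10^-20 M
Check: 3s = 7.8 × 10^-20 ≪ 0.0646, so the approximation is valid.

s = 2.61 x 10^-20 M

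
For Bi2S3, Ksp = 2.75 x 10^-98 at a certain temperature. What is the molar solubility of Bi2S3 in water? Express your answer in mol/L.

s = 1.21 × 10^-20 M

Bi2S3(s) ⇌ 2 Bi^3+(aq) + 3 S^2-(aq)
Ksp = [Bi^3+]^2[S^2-]^3
With molar solubility s: [Bi^3+] = 2s, [S^2-] = 3s.
Substituting: Ksp = (2s)^2(3s)^3 = 108s^5
s^5 = 2.75 x 10^-98 / 108, so s = 1.21 × 10^-20 M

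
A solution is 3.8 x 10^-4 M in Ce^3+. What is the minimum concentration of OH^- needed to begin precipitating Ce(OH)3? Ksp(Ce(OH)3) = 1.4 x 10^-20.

Ce(OH)3(s) ⇌ Ce^3+(aq) + 3 OH^-(aq)
Ksp = [Ce^3+][OH^-]^3
Precipitation begins when Q = Ksp. With [Ce^3+] = 3.8 x 10^-4 M:
1.4 x 10^-20 = (3.8 x 10^-4) × [OH^-]^3
[OH^-] = (1.4 x 10^-20 / 3.8 × 10^-4)^(1/3) = 3.3 × 10^-6 M

3.3e-6 M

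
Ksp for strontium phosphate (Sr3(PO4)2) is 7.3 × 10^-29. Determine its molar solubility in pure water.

s = 9.2 x 10^-7 M

Sr3(PO4)2(s) ⇌ 3 Sr^2+(aq) + 2 PO4^3-(aq)
Ksp = [Sr^2+]^3[PO4^3-]^2
Let s = molar solubility. Then [Sr^2+] = 3s and [PO4^3-] = 2s.
Substituting: Ksp = (3s)^3(2s)^2 = 108s^5
Solving, s = (7.3 × 10^-29/108)^(1/5) = 9.2 × 10^-7 M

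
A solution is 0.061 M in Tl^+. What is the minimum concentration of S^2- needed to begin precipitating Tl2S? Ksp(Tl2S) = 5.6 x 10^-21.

1.5 × 10^-18 M

Tl2S(s) ⇌ 2 Tl^+ + S^2-
Ksp = [Tl^+]^2[S^2-]
Precipitation begins when Q = Ksp. With [Tl^+] = 0.061 M:
5.6 x 10^-21 = (0.061)^2 × [S^2-]
[S^2-] = (5.6 x 10^-21 / 3.72 × 10^-3) = 1.5 × 10^-18 M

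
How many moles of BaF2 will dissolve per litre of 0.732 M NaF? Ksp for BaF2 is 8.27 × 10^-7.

s ≈ 1.54 × 10^-6 M

BaF2(s) <=> Ba^2+ + 2 F^-
Ksp = [Ba^2+][F^-]^2
If s mol/L dissolves here, [Ba^2+] = s, [F^-] = 0.732 + 2s ≈ 0.732 (since F^- from NaF dominates).
Ksp ≈ s × (0.732)^2
s = 1.54 × 10^-6 M
Check: 2s = 3.1 × 10^-6 ≪ 0.732, so the approximation is valid.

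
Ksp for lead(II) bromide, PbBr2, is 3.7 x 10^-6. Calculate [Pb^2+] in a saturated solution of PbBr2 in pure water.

9.7 × 10^-3 M

PbBr2(s) ⇌ Pb^2+(aq) + 2 Br^-(aq)
Ksp = [Pb^2+][Br^-]^2
For each mole of PbBr2 that dissolves: [Pb^2+] = s, [Br^-] = 2s.
So Ksp = s × (2s)^2 = 4s^3
s^3 = 3.7 x 10^-6 / 4, so s = 9.74 × 10^-3 M
[Pb^2+] = s = 9.7 x 10^-3 M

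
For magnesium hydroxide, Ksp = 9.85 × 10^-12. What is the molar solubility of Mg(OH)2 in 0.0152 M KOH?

s = 4.26 x 10^-8 M

Mg(OH)2(s) ⇌ Mg^2+ + 2 OH^-
Ksp = [Mg^2+][OH^-]^2
Let s be the molar solubility in this solution. [Mg^2+] = s, [OH^-] = 0.0152 + 2s ≈ 0.0152 (Ksp is small, so little additional dissolves).
Ksp ≈ s × (0.0152)^2
s = 4.26 x 10^-8 M
Check: 2s = 8.5 × 10^-8 ≪ 0.0152, so the approximation is valid.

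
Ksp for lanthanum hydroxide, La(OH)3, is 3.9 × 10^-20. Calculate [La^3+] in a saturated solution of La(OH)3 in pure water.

[La^3+] = 6.2 x 10^-6 M

La(OH)3(s) ⇌ La^3+ + 3 OH^-
Ksp = [La^3+][OH^-]^3
With molar solubility s: [La^3+] = s, [OH^-] = 3s.
Substituting: Ksp = s(3s)^3 = 27s^4
s^4 = 3.9 × 10^-20 / 27, so s = 6.16 × 10^-6 M
[La^3+] = s = 6.2 × 10^-6 M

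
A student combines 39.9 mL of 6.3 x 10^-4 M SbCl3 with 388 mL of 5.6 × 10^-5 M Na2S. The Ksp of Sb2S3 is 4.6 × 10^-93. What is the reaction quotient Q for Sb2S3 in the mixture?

Q ≈ 4.5e-22

Total volume = 39.9 + 388 = 427.9 mL.
[Sb^3+] = 6.3 x 10^-4 × (39.9/427.9) = 5.87 × 10^-5 M
[S^2-] = 5.6 × 10^-5 × (388/427.9) = 5.08 x 10^-5 M
Sb2S3(s) ⇌ 2 Sb^3+ + 3 S^2-, so Q = [Sb^3+]^2[S^2-]^3
Q = (5.87 × 10^-5)^2(5.08 x 10^-5)^3 = 4.5 × 10^-22
Q > Ksp, so Sb2S3 will precipitate.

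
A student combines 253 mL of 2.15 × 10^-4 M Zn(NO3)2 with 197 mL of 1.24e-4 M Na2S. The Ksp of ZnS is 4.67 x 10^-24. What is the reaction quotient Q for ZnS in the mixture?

Total volume = 253 + 197 = 450 mL.
[Zn^2+] = 2.15 x 10^-4 × (253/450) = 1.209 x 10^-4 M
[S^2-] = 1.24 x 10^-4 × (197/450) = 5.428 × 10^-5 M
ZnS(s) ⇌ Zn^2+(aq) + S^2-(aq), so Q = [Zn^2+][S^2-]
Q = (1.209 x 10^-4)(5.428 x 10^-5) = 6.56 × 10^-9
Q > Ksp, so ZnS will precipitate.

6.56e-9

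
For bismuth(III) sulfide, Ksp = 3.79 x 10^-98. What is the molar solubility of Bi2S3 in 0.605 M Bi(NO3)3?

1.57 × 10^-33 M

Bi2S3(s) ⇌ 2 Bi^3+ + 3 S^2-
Ksp = [Bi^3+]^2[S^2-]^3
Let s be the molar solubility in this solution. [Bi^3+] = 0.605 + 2s ≈ 0.605, [S^2-] = 3s (common-ion effect: Bi^3+ is already 0.605 M).
Ksp ≈ (0.605)^2 × (3s)^3
s = 1.57 × 10^-33 M
Check: 2s = 3.1 × 10^-33 ≪ 0.605, so the approximation is valid.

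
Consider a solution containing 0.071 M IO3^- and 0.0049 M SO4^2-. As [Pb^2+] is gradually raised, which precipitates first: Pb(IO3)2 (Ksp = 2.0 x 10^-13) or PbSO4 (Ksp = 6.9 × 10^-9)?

Precipitation of each salt starts when its ion product equals its Ksp.
For Pb(IO3)2: 2.0 x 10^-13 = (0.071)^2 × [Pb^2+]  ⇒  [Pb^2+] = 4.0 × 10^-11 M.
For PbSO4: 6.9 × 10^-9 = 0.0049 × [Pb^2+]  ⇒  [Pb^2+] = 1.4 x 10^-6 M.
The salt with the lower threshold [Pb^2+] precipitates first: Pb(IO3)2.

Pb(IO3)2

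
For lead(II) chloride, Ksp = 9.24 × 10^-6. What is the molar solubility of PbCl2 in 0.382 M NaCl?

PbCl2(s) ⇌ Pb^2+(aq) + 2 Cl^-(aq)
Ksp = [Pb^2+][Cl^-]^2
Let s be the molar solubility in this solution. [Pb^2+] = s, [Cl^-] = 0.382 + 2s ≈ 0.382 (Ksp is small, so little additional dissolves).
Ksp ≈ s × (0.382)^2
s = 6.33 × 10^-5 M
Check: 2s = 1.3 × 10^-4 ≪ 0.382, so the approximation is valid.

6.33e-5 M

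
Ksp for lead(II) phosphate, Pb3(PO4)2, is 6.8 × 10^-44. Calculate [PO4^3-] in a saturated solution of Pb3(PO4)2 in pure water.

[PO4^3-] ≈ 1.8 x 10^-9 M

Pb3(PO4)2(s) ⇌ 3 Pb^2+(aq) + 2 PO4^3-(aq)
Ksp = [Pb^2+]^3[PO4^3-]^2
Let s = molar solubility. Then [Pb^2+] = 3s and [PO4^3-] = 2s.
Substituting: Ksp = (3s)^3(2s)^2 = 108s^5
s^5 = 6.8 × 10^-44 / 108, so s = 9.12 × 10^-10 M
[PO4^3-] = 2s = 1.8 x 10^-9 M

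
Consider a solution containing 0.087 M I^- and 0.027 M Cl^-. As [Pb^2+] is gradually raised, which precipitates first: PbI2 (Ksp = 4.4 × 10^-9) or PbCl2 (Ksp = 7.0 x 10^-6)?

PbI2

Precipitation of each salt starts when its ion product equals its Ksp.
For PbI2: 4.4 × 10^-9 = (0.087)^2 × [Pb^2+]  ⇒  [Pb^2+] = 5.8 × 10^-7 M.
For PbCl2: 7.0 x 10^-6 = (0.027)^2 × [Pb^2+]  ⇒  [Pb^2+] = 9.6 × 10^-3 M.
The salt with the lower threshold [Pb^2+] precipitates first: PbI2.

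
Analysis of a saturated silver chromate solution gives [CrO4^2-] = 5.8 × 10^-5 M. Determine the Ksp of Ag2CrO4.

Ag2CrO4(s) ⇌ 2 Ag^+(aq) + CrO4^2-(aq)
Stoichiometry gives [Ag^+] = (2/1)[CrO4^2-] = 1.16 × 10^-4 M.
Ksp = [Ag^+]^2[CrO4^2-]
Ksp = (1.16 x 10^-4)^2 × 5.8 × 10^-5 = 7.8 × 10^-13

Ksp ≈ 7.8 × 10^-13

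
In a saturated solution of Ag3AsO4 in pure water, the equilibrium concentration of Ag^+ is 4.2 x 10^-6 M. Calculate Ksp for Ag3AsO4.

Ag3AsO4(s) ⇌ 3 Ag^+ + AsO4^3-
Stoichiometry gives [AsO4^3-] = (1/3)[Ag^+] = 1.40 × 10^-6 M.
Ksp = [Ag^+]^3[AsO4^3-]
Ksp = (4.2 x 10^-6)^3 × 1.40 × 10^-6 = 1.0 × 10^-22

Ksp ≈ 1.0e-22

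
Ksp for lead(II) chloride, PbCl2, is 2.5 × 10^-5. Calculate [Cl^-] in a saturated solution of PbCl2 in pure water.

PbCl2(s) <=> Pb^2+(aq) + 2 Cl^-(aq)
Ksp = [Pb^2+][Cl^-]^2
If s mol/L of PbCl2 dissolves, [Pb^2+] = s and [Cl^-] = 2s.
So Ksp = s × (2s)^2 = 4s^3
Solving, s = (2.5 × 10^-5/4)^(1/3) = 1.84 × 10^-2 M
[Cl^-] = 2s = 3.7 × 10^-2 M

3.7 x 10^-2 M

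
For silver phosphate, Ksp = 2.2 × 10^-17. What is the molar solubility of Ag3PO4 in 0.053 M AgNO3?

Ag3PO4(s) ⇌ 3 Ag^+ + PO4^3-
Ksp = [Ag^+]^3[PO4^3-]
Let s be the molar solubility in this solution. [Ag^+] = 0.053 + 3s ≈ 0.053, [PO4^3-] = s (common-ion effect: Ag^+ is already 0.053 M).
Ksp ≈ (0.053)^3 × s
s = 1.5 × 10^-13 M
Check: 3s = 4.4 x 10^-13 ≪ 0.053, so the approximation is valid.

s = 1.5 × 10^-13 M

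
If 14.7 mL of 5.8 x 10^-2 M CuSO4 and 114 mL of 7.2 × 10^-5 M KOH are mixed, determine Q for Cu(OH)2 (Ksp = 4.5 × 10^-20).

Total volume = 14.7 + 114 = 128.7 mL.
[Cu^2+] = 5.8 × 10^-2 × (14.7/128.7) = 6.62 × 10^-3 M
[OH^-] = 7.2 × 10^-5 × (114/128.7) = 6.38 × 10^-5 M
Cu(OH)2(s) ⇌ Cu^2+(aq) + 2 OH^-(aq), so Q = [Cu^2+][OH^-]^2
Q = (6.62 x 10^-3)(6.38 x 10^-5)^2 = 2.7 × 10^-11
Q > Ksp, so Cu(OH)2 will precipitate.

Q ≈ 2.7e-11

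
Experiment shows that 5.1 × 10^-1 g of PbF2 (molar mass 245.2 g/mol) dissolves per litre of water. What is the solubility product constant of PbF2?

3.6 x 10^-8

Molar solubility s = (5.1 × 10^-1 g/L) / (245.2 g/mol) = 2.08 × 10^-3 M.
PbF2(s) <=> Pb^2+ + 2 F^-
For each mole of PbF2 that dissolves: [Pb^2+] = s, [F^-] = 2s.
Ksp = [Pb^2+][F^-]^2
Substituting: Ksp = s(2s)^2 = 4s^3
With s = 2.08 × 10^-3: Ksp = 3.6 × 10^-8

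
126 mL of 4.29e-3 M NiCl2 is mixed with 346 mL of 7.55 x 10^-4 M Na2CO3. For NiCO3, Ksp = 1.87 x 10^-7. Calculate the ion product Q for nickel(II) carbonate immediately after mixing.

Q ≈ 6.34 x 10^-7

Total volume = 126 + 346 = 472 mL.
[Ni^2+] = 4.29 x 10^-3 × (126/472) = 1.145 × 10^-3 M
[CO3^2-] = 7.55 x 10^-4 × (346/472) = 5.535 × 10^-4 M
NiCO3(s) ⇌ Ni^2+(aq) + CO3^2-(aq), so Q = [Ni^2+][CO3^2-]
Q = (1.145 x 10^-3)(5.535 x 10^-4) = 6.34 × 10^-7
Q > Ksp, so NiCO3 will precipitate.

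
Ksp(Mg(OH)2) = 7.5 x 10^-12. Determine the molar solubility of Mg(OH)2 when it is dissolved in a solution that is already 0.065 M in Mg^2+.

Mg(OH)2(s) ⇌ Mg^2+(aq) + 2 OH^-(aq)
Ksp = [Mg^2+][OH^-]^2
If s mol/L dissolves here, [Mg^2+] = 0.065 + s ≈ 0.065, [OH^-] = 2s (Ksp is small, so little additional dissolves).
Ksp ≈ 0.065 × (2s)^2
s = 5.4 x 10^-6 M
Check: s = 5.4 × 10^-6 ≪ 0.065, so the approximation is valid.

5.4 x 10^-6 M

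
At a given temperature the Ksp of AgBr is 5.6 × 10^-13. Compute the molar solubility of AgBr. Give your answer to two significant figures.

AgBr(s) ⇌ Ag^+ + Br^-
Ksp = [Ag^+][Br^-]
Let s = molar solubility. Then [Ag^+] = s and [Br^-] = s.
Ksp = (s)(s) = s^2
s = (5.6 × 10^-13)^(1/2) = 7.5 x 10^-7 M

s ≈ 7.5e-7 M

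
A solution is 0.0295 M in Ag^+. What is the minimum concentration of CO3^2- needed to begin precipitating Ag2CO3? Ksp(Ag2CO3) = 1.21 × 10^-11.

Ag2CO3(s) <=> 2 Ag^+(aq) + CO3^2-(aq)
Ksp = [Ag^+]^2[CO3^2-]
Precipitation begins when Q = Ksp. With [Ag^+] = 0.0295 M:
1.21 × 10^-11 = (0.0295)^2 × [CO3^2-]
[CO3^2-] = (1.21 × 10^-11 / 8.703 × 10^-4) = 1.39 × 10^-8 M

[CO3^2-] = 1.39 x 10^-8 M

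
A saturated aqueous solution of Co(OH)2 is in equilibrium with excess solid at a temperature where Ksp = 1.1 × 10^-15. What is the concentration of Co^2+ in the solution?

Co(OH)2(s) ⇌ Co^2+(aq) + 2 OH^-(aq)
Ksp = [Co^2+][OH^-]^2
If s mol/L of Co(OH)2 dissolves, [Co^2+] = s and [OH^-] = 2s.
Substituting: Ksp = s(2s)^2 = 4s^3
s^3 = 1.1 × 10^-15 / 4, so s = 6.50 × 10^-6 M
[Co^2+] = s = 6.5 × 10^-6 M

[Co^2+] = 6.5e-6 M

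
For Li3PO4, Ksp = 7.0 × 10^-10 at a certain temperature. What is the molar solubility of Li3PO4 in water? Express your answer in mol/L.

Li3PO4(s) ⇌ 3 Li^+(aq) + PO4^3-(aq)
Ksp = [Li^+]^3[PO4^3-]
If s mol/L of Li3PO4 dissolves, [Li^+] = 3s and [PO4^3-] = s.
Ksp = (3s)^3s = 27s^4
s^4 = 7.0 × 10^-10 / 27, so s = 2.3 x 10^-3 M

2.3 x 10^-3 M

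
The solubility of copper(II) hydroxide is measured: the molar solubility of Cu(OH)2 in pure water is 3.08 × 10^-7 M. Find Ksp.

Ksp ≈ 1.17 × 10^-19

Cu(OH)2(s) ⇌ Cu^2+ + 2 OH^-
For each mole of Cu(OH)2 that dissolves: [Cu^2+] = s, [OH^-] = 2s.
Ksp = [Cu^2+][OH^-]^2
So Ksp = s × (2s)^2 = 4s^3
Ksp = 4 × (3.08 × 10^-7)^3 = 1.17 × 10^-19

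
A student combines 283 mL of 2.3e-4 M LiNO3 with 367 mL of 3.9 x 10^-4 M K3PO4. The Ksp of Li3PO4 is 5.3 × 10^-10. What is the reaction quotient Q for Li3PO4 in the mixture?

Q = 2.2 × 10^-16

Total volume = 283 + 367 = 650 mL.
[Li^+] = 2.3 × 10^-4 × (283/650) = 1.00 × 10^-4 M
[PO4^3-] = 3.9 x 10^-4 × (367/650) = 2.20 × 10^-4 M
Li3PO4(s) ⇌ 3 Li^+(aq) + PO4^3-(aq), so Q = [Li^+]^3[PO4^3-]
Q = (1.00 x 10^-4)^3(2.20 × 10^-4) = 2.2 × 10^-16
Q < Ksp, so no precipitate of Li3PO4 forms.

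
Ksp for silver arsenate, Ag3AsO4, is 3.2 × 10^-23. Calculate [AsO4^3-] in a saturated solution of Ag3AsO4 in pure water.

Ag3AsO4(s) <=> 3 Ag^+ + AsO4^3-
Ksp = [Ag^+]^3[AsO4^3-]
Let s = molar solubility. Then [Ag^+] = 3s and [AsO4^3-] = s.
So Ksp = (3s)^3 × s = 27s^4
s^4 = 3.2 × 10^-23 / 27, so s = 1.04 × 10^-6 M
[AsO4^3-] = s = 1.0 × 10^-6 M

[AsO4^3-] ≈ 1.0 × 10^-6 M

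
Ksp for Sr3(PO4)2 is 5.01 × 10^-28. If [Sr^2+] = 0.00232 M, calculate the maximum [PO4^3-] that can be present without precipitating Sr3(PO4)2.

Sr3(PO4)2(s) <=> 3 Sr^2+(aq) + 2 PO4^3-(aq)
Ksp = [Sr^2+]^3[PO4^3-]^2
Precipitation begins when Q = Ksp. With [Sr^2+] = 0.00232 M:
5.01 × 10^-28 = (0.00232)^3 × [PO4^3-]^2
[PO4^3-] = (5.01 × 10^-28 / 1.249 x 10^-8)^(1/2) = 2.00 × 10^-10 M

[PO4^3-] ≈ 2.00 x 10^-10 M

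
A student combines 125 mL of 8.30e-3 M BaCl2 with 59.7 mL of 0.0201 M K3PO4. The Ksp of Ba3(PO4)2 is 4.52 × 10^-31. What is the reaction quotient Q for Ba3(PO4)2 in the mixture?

Q = 7.48e-12

Total volume = 125 + 59.7 = 184.7 mL.
[Ba^2+] = 8.30 x 10^-3 × (125/184.7) = 5.617 x 10^-3 M
[PO4^3-] = 2.01 × 10^-2 × (59.7/184.7) = 6.497 × 10^-3 M
Ba3(PO4)2(s) ⇌ 3 Ba^2+(aq) + 2 PO4^3-(aq), so Q = [Ba^2+]^3[PO4^3-]^2
Q = (5.617 × 10^-3)^3(6.497 × 10^-3)^2 = 7.48 × 10^-12
Q > Ksp, so Ba3(PO4)2 will precipitate.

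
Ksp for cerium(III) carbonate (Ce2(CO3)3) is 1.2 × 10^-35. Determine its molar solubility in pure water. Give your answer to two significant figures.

Ce2(CO3)3(s) <=> 2 Ce^3+(aq) + 3 CO3^2-(aq)
Ksp = [Ce^3+]^2[CO3^2-]^3
For each mole of Ce2(CO3)3 that dissolves: [Ce^3+] = 2s, [CO3^2-] = 3s.
Ksp = (2s)^2(3s)^3 = 108s^5
Solving, s = (1.2 × 10^-35/108)^(1/5) = 4.1 × 10^-8 M

s ≈ 4.1e-8 M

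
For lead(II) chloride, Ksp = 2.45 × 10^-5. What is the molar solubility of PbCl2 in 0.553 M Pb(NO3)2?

PbCl2(s) <=> Pb^2+ + 2 Cl^-
Ksp = [Pb^2+][Cl^-]^2
Let s = moles of PbCl2 that dissolve per litre. [Pb^2+] = 0.553 + s ≈ 0.553, [Cl^-] = 2s (Ksp is small, so little additional dissolves).
Ksp ≈ 0.553 × (2s)^2
s = 3.33 × 10^-3 M
Check: s = 3.3 × 10^-3 ≪ 0.553, so the approximation is valid.

3.33e-3 M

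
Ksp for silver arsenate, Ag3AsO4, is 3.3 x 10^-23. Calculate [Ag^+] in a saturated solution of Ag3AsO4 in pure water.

Ag3AsO4(s) ⇌ 3 Ag^+(aq) + AsO4^3-(aq)
Ksp = [Ag^+]^3[AsO4^3-]
With molar solubility s: [Ag^+] = 3s, [AsO4^3-] = s.
Substituting: Ksp = (3s)^3s = 27s^4
s = (3.3 x 10^-23 / 27)^(1/4) = 1.05 × 10^-6 M
[Ag^+] = 3s = 3.2 × 10^-6 M

3.2e-6 M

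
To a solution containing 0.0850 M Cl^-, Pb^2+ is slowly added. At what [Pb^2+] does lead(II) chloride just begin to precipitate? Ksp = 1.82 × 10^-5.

PbCl2(s) <=> Pb^2+ + 2 Cl^-
Ksp = [Pb^2+][Cl^-]^2
Precipitation begins when Q = Ksp. With [Cl^-] = 0.0850 M:
1.82 × 10^-5 = (0.0850)^2 × [Pb^2+]
[Pb^2+] = (1.82 × 10^-5 / 7.225 × 10^-3) = 2.52 × 10^-3 M

[Pb^2+] = 2.52 × 10^-3 M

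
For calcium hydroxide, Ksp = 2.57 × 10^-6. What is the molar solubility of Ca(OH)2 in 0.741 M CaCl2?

Ca(OH)2(s) ⇌ Ca^2+(aq) + 2 OH^-(aq)
Ksp = [Ca^2+][OH^-]^2
Let s = moles of Ca(OH)2 that dissolve per litre. [Ca^2+] = 0.741 + s ≈ 0.741, [OH^-] = 2s (common-ion effect: Ca^2+ is already 0.741 M).
Ksp ≈ 0.741 × (2s)^2
s = 9.31 × 10^-4 M
Check: s = 9.3 x 10^-4 ≪ 0.741, so the approximation is valid.

s = 9.31 x 10^-4 M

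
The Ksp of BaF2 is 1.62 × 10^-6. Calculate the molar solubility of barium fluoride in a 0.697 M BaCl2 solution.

s = 7.62e-4 M

BaF2(s) <=> Ba^2+ + 2 F^-
Ksp = [Ba^2+][F^-]^2
If s mol/L dissolves here, [Ba^2+] = 0.697 + s ≈ 0.697, [F^-] = 2s (since Ba^2+ from BaCl2 dominates).
Ksp ≈ 0.697 × (2s)^2
s = 7.62 × 10^-4 M
Check: s = 7.6 × 10^-4 ≪ 0.697, so the approximation is valid.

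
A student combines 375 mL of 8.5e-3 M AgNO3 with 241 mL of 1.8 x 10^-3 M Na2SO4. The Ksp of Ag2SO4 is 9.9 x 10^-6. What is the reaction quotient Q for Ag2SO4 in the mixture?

Total volume = 375 + 241 = 616 mL.
[Ag^+] = 8.5 × 10^-3 × (375/616) = 5.17 × 10^-3 M
[SO4^2-] = 1.8 × 10^-3 × (241/616) = 7.04 × 10^-4 M
Ag2SO4(s) <=> 2 Ag^+ + SO4^2-, so Q = [Ag^+]^2[SO4^2-]
Q = (5.17 × 10^-3)^2(7.04 × 10^-4) = 1.9 × 10^-8
Q < Ksp, so no precipitate of Ag2SO4 forms.

1.9 × 10^-8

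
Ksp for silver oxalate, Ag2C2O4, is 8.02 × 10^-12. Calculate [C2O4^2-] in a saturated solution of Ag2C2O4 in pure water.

Ag2C2O4(s) ⇌ 2 Ag^+(aq) + C2O4^2-(aq)
Ksp = [Ag^+]^2[C2O4^2-]
With molar solubility s: [Ag^+] = 2s, [C2O4^2-] = s.
Ksp = (2s)^2s = 4s^3
Solving, s = (8.02 × 10^-12/4)^(1/3) = 1.261 × 10^-4 M
[C2O4^2-] = s = 1.26 × 10^-4 M

[C2O4^2-] = 1.26e-4 M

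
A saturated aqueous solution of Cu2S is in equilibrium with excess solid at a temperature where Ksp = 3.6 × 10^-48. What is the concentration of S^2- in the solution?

[S^2-] = 9.7 × 10^-17 M

Cu2S(s) ⇌ 2 Cu^+ + S^2-
Ksp = [Cu^+]^2[S^2-]
With molar solubility s: [Cu^+] = 2s, [S^2-] = s.
So Ksp = (2s)^2 × s = 4s^3
Solving, s = (3.6 × 10^-48/4)^(1/3) = 9.65 × 10^-17 M
[S^2-] = s = 9.7 × 10^-17 M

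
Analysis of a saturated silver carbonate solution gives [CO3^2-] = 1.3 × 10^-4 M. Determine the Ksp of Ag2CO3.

Ksp = 8.8e-12

Ag2CO3(s) ⇌ 2 Ag^+(aq) + CO3^2-(aq)
Stoichiometry gives [Ag^+] = (2/1)[CO3^2-] = 2.60 × 10^-4 M.
Ksp = [Ag^+]^2[CO3^2-]
Ksp = (2.60 × 10^-4)^2 × 1.3 x 10^-4 = 8.8 x 10^-12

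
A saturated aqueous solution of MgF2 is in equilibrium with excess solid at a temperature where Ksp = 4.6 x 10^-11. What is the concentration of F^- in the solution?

[F^-] = 4.5e-4 M

MgF2(s) ⇌ Mg^2+ + 2 F^-
Ksp = [Mg^2+][F^-]^2
For each mole of MgF2 that dissolves: [Mg^2+] = s, [F^-] = 2s.
So Ksp = s × (2s)^2 = 4s^3
s = (4.6 x 10^-11 / 4)^(1/3) = 2.26 × 10^-4 M
[F^-] = 2s = 4.5 × 10^-4 M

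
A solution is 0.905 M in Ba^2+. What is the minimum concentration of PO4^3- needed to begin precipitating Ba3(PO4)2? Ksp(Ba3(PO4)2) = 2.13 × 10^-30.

Ba3(PO4)2(s) <=> 3 Ba^2+ + 2 PO4^3-
Ksp = [Ba^2+]^3[PO4^3-]^2
Precipitation begins when Q = Ksp. With [Ba^2+] = 0.905 M:
2.13 × 10^-30 = (0.905)^3 × [PO4^3-]^2
[PO4^3-] = (2.13 × 10^-30 / 7.412 x 10^-1)^(1/2) = 1.70 × 10^-15 M

[PO4^3-] = 1.70e-15 M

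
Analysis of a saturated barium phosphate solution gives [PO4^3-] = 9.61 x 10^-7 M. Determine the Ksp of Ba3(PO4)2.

Ba3(PO4)2(s) ⇌ 3 Ba^2+ + 2 PO4^3-
Stoichiometry gives [Ba^2+] = (3/2)[PO4^3-] = 1.442 × 10^-6 M.
Ksp = [Ba^2+]^3[PO4^3-]^2
Ksp = (1.442 × 10^-6)^3 × (9.61 × 10^-7)^2 = 2.77 × 10^-30

2.77 × 10^-30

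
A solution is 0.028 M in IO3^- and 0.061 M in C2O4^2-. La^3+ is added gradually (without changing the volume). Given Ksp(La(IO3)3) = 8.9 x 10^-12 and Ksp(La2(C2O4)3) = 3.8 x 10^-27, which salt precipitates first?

La2(C2O4)3

Precipitation of each salt starts when its ion product equals its Ksp.
For La(IO3)3: 8.9 x 10^-12 = (0.028)^3 × [La^3+]  ⇒  [La^3+] = 4.1 × 10^-7 M.
For La2(C2O4)3: 3.8 x 10^-27 = (0.061)^3 × [La^3+]^2  ⇒  [La^3+] = 4.1 × 10^-12 M.
The salt with the lower threshold [La^3+] precipitates first: La2(C2O4)3.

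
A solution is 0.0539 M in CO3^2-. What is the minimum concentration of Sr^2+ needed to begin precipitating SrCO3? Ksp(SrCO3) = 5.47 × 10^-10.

[Sr^2+] = 1.01e-8 M

SrCO3(s) ⇌ Sr^2+(aq) + CO3^2-(aq)
Ksp = [Sr^2+][CO3^2-]
Precipitation begins when Q = Ksp. With [CO3^2-] = 0.0539 M:
5.47 × 10^-10 = (0.0539) × [Sr^2+]
[Sr^2+] = (5.47 × 10^-10 / 5.39 × 10^-2) = 1.01 × 10^-8 M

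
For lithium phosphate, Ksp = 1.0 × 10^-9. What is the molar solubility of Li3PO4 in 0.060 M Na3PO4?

Li3PO4(s) ⇌ 3 Li^+ + PO4^3-
Ksp = [Li^+]^3[PO4^3-]
Let s = moles of Li3PO4 that dissolve per litre. [Li^+] = 3s, [PO4^3-] = 0.060 + s ≈ 0.060 (common-ion effect: PO4^3- is already 0.060 M).
Ksp ≈ (3s)^3 × 0.060
s = 8.5 × 10^-4 M
Check: s = 8.5 x 10^-4 ≪ 0.060, so the approximation is valid.

8.5 × 10^-4 M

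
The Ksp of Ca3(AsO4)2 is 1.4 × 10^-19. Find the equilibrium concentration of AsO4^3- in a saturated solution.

Ca3(AsO4)2(s) ⇌ 3 Ca^2+ + 2 AsO4^3-
Ksp = [Ca^2+]^3[AsO4^3-]^2
For each mole of Ca3(AsO4)2 that dissolves: [Ca^2+] = 3s, [AsO4^3-] = 2s.
Substituting: Ksp = (3s)^3(2s)^2 = 108s^5
s = (1.4 × 10^-19 / 108)^(1/5) = 6.65 × 10^-5 M
[AsO4^3-] = 2s = 1.3 × 10^-4 M

1.3 × 10^-4 M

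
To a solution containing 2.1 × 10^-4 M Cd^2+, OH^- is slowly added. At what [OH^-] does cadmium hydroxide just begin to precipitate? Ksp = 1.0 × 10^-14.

[OH^-] ≈ 6.9 x 10^-6 M

Cd(OH)2(s) ⇌ Cd^2+ + 2 OH^-
Ksp = [Cd^2+][OH^-]^2
Precipitation begins when Q = Ksp. With [Cd^2+] = 2.1 × 10^-4 M:
1.0 × 10^-14 = (2.1 × 10^-4) × [OH^-]^2
[OH^-] = (1.0 × 10^-14 / 2.1 × 10^-4)^(1/2) = 6.9 x 10^-6 M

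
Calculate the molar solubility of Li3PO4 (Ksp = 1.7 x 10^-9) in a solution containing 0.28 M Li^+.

Li3PO4(s) ⇌ 3 Li^+ + PO4^3-
Ksp = [Li^+]^3[PO4^3-]
Let s = moles of Li3PO4 that dissolve per litre. [Li^+] = 0.28 + 3s ≈ 0.28, [PO4^3-] = s (Ksp is small, so little additional dissolves).
Ksp ≈ (0.28)^3 × s
s = 7.7 x 10^-8 M
Check: 3s = 2.3 × 10^-7 ≪ 0.28, so the approximation is valid.

7.7 × 10^-8 M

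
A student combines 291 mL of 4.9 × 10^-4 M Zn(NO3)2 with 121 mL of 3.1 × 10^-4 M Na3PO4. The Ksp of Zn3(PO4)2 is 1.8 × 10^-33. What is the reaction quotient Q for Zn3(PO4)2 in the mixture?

Total volume = 291 + 121 = 412 mL.
[Zn^2+] = 4.9 × 10^-4 × (291/412) = 3.46 × 10^-4 M
[PO4^3-] = 3.1 x 10^-4 × (121/412) = 9.10 x 10^-5 M
Zn3(PO4)2(s) ⇌ 3 Zn^2+ + 2 PO4^3-, so Q = [Zn^2+]^3[PO4^3-]^2
Q = (3.46 x 10^-4)^3(9.10 x 10^-5)^2 = 3.4 x 10^-19
Q > Ksp, so Zn3(PO4)2 will precipitate.

3.4 x 10^-19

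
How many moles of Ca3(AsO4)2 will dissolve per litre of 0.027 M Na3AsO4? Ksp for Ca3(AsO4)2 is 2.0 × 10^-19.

2.2e-6 M

Ca3(AsO4)2(s) <=> 3 Ca^2+ + 2 AsO4^3-
Ksp = [Ca^2+]^3[AsO4^3-]^2
Let s be the molar solubility in this solution. [Ca^2+] = 3s, [AsO4^3-] = 0.027 + 2s ≈ 0.027 (since AsO4^3- from Na3AsO4 dominates).
Ksp ≈ (3s)^3 × (0.027)^2
s = 2.2 x 10^-6 M
Check: 2s = 4.3 x 10^-6 ≪ 0.027, so the approximation is valid.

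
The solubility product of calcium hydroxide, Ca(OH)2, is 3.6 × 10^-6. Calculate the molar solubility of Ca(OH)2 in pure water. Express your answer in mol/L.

Ca(OH)2(s) ⇌ Ca^2+(aq) + 2 OH^-(aq)
Ksp = [Ca^2+][OH^-]^2
With molar solubility s: [Ca^2+] = s, [OH^-] = 2s.
Ksp = s(2s)^2 = 4s^3
s = (3.6 × 10^-6 / 4)^(1/3) = 9.7 × 10^-3 M

s = 9.7 × 10^-3 M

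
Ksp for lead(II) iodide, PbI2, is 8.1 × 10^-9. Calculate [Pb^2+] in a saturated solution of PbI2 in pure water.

[Pb^2+] ≈ 1.3 × 10^-3 M

PbI2(s) ⇌ Pb^2+ + 2 I^-
Ksp = [Pb^2+][I^-]^2
For each mole of PbI2 that dissolves: [Pb^2+] = s, [I^-] = 2s.
Substituting: Ksp = s(2s)^2 = 4s^3
s^3 = 8.1 × 10^-9 / 4, so s = 1.27 x 10^-3 M
[Pb^2+] = s = 1.3 x 10^-3 M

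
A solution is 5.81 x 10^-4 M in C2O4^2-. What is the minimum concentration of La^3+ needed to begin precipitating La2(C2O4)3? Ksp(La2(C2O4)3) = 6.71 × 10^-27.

[La^3+] = 5.85 × 10^-9 M

La2(C2O4)3(s) ⇌ 2 La^3+ + 3 C2O4^2-
Ksp = [La^3+]^2[C2O4^2-]^3
Precipitation begins when Q = Ksp. With [C2O4^2-] = 5.81 x 10^-4 M:
6.71 × 10^-27 = (5.81 x 10^-4)^3 × [La^3+]^2
[La^3+] = (6.71 × 10^-27 / 1.961 × 10^-10)^(1/2) = 5.85 x 10^-9 M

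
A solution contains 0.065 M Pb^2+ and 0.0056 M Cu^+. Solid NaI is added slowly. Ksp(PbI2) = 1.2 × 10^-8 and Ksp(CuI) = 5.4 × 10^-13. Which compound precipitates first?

CuI

Precipitation of each salt starts when its ion product equals its Ksp.
For PbI2: 1.2 × 10^-8 = 0.065 × [I^-]^2  ⇒  [I^-] = 4.3 × 10^-4 M.
For CuI: 5.4 × 10^-13 = 0.0056 × [I^-]  ⇒  [I^-] = 9.6 × 10^-11 M.
The salt with the lower threshold [I^-] precipitates first: CuI.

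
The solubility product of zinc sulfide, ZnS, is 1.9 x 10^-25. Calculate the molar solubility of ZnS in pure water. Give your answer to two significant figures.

s ≈ 4.4 x 10^-13 M

ZnS(s) ⇌ Zn^2+ + S^2-
Ksp = [Zn^2+][S^2-]
With molar solubility s: [Zn^2+] = s, [S^2-] = s.
Ksp = s × s = s^2
s = (1.9 x 10^-25)^(1/2) = 4.4 × 10^-13 M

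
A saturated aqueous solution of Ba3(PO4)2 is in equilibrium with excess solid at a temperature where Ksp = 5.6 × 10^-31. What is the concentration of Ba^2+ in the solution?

[Ba^2+] = 1.0 x 10^-6 M

Ba3(PO4)2(s) <=> 3 Ba^2+ + 2 PO4^3-
Ksp = [Ba^2+]^3[PO4^3-]^2
If s mol/L of Ba3(PO4)2 dissolves, [Ba^2+] = 3s and [PO4^3-] = 2s.
Ksp = (3s)^3(2s)^2 = 108s^5
s = (5.6 × 10^-31 / 108)^(1/5) = 3.49 × 10^-7 M
[Ba^2+] = 3s = 1.0 × 10^-6 M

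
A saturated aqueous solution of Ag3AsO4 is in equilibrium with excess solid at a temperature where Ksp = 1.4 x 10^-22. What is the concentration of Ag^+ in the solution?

[Ag^+] = 4.5e-6 M

Ag3AsO4(s) <=> 3 Ag^+(aq) + AsO4^3-(aq)
Ksp = [Ag^+]^3[AsO4^3-]
Let s = molar solubility. Then [Ag^+] = 3s and [AsO4^3-] = s.
Substituting: Ksp = (3s)^3s = 27s^4
s^4 = 1.4 x 10^-22 / 27, so s = 1.51 x 10^-6 M
[Ag^+] = 3s = 4.5 × 10^-6 M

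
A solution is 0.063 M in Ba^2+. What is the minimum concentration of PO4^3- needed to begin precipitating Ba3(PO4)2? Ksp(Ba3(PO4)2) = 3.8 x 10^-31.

Ba3(PO4)2(s) ⇌ 3 Ba^2+ + 2 PO4^3-
Ksp = [Ba^2+]^3[PO4^3-]^2
Precipitation begins when Q = Ksp. With [Ba^2+] = 0.063 M:
3.8 x 10^-31 = (0.063)^3 × [PO4^3-]^2
[PO4^3-] = (3.8 x 10^-31 / 2.50 × 10^-4)^(1/2) = 3.9 × 10^-14 M

[PO4^3-] ≈ 3.9e-14 M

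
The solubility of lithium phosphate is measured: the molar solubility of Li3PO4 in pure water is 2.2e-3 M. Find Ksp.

Ksp = 6.3e-10

Li3PO4(s) ⇌ 3 Li^+ + PO4^3-
For each mole of Li3PO4 that dissolves: [Li^+] = 3s, [PO4^3-] = s.
Ksp = [Li^+]^3[PO4^3-]
Ksp = (3s)^3s = 27s^4
With s = 2.2 x 10^-3: Ksp = 6.3 × 10^-10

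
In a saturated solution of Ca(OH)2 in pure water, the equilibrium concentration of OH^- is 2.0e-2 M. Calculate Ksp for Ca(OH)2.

Ksp = 4.0 × 10^-6

Ca(OH)2(s) <=> Ca^2+ + 2 OH^-
Stoichiometry gives [Ca^2+] = (1/2)[OH^-] = 1.00 x 10^-2 M.
Ksp = [Ca^2+][OH^-]^2
Ksp = 1.00 × 10^-2 × (2.0 x 10^-2)^2 = 4.0 × 10^-6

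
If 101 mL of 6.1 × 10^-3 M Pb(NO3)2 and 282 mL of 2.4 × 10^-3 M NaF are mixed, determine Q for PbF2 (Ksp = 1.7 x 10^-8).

Q ≈ 5.0 × 10^-9

Total volume = 101 + 282 = 383 mL.
[Pb^2+] = 6.1 x 10^-3 × (101/383) = 1.61 × 10^-3 M
[F^-] = 2.4 x 10^-3 × (282/383) = 1.77 × 10^-3 M
PbF2(s) ⇌ Pb^2+ + 2 F^-, so Q = [Pb^2+][F^-]^2
Q = (1.61 × 10^-3)(1.77 × 10^-3)^2 = 5.0 × 10^-9
Q < Ksp, so no precipitate of PbF2 forms.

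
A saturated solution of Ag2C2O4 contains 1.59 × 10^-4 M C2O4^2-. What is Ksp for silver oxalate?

1.61 × 10^-11

Ag2C2O4(s) ⇌ 2 Ag^+ + C2O4^2-
Stoichiometry gives [Ag^+] = (2/1)[C2O4^2-] = 3.180 x 10^-4 M.
Ksp = [Ag^+]^2[C2O4^2-]
Ksp = (3.180 × 10^-4)^2 × 1.59 × 10^-4 = 1.61 x 10^-11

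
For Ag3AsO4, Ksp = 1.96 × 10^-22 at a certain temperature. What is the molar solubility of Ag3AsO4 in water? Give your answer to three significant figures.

1.64 × 10^-6 M

Ag3AsO4(s) ⇌ 3 Ag^+(aq) + AsO4^3-(aq)
Ksp = [Ag^+]^3[AsO4^3-]
If s mol/L of Ag3AsO4 dissolves, [Ag^+] = 3s and [AsO4^3-] = s.
Substituting: Ksp = (3s)^3s = 27s^4
s = (1.96 × 10^-22 / 27)^(1/4) = 1.64 × 10^-6 M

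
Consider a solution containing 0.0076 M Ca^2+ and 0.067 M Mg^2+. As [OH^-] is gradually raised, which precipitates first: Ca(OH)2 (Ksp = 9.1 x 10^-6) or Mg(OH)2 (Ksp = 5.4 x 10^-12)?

Precipitation of each salt starts when its ion product equals its Ksp.
For Ca(OH)2: 9.1 x 10^-6 = 0.0076 × [OH^-]^2  ⇒  [OH^-] = 3.5 × 10^-2 M.
For Mg(OH)2: 5.4 x 10^-12 = 0.067 × [OH^-]^2  ⇒  [OH^-] = 9.0 x 10^-6 M.
The salt with the lower threshold [OH^-] precipitates first: Mg(OH)2.

Mg(OH)2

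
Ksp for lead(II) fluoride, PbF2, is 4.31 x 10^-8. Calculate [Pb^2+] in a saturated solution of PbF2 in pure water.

2.21 × 10^-3 M

PbF2(s) ⇌ Pb^2+(aq) + 2 F^-(aq)
Ksp = [Pb^2+][F^-]^2
For each mole of PbF2 that dissolves: [Pb^2+] = s, [F^-] = 2s.
Substituting: Ksp = s(2s)^2 = 4s^3
s^3 = 4.31 x 10^-8 / 4, so s = 2.209 x 10^-3 M
[Pb^2+] = s = 2.21 × 10^-3 M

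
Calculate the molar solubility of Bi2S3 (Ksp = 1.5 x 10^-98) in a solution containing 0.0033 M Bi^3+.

3.7e-32 M

Bi2S3(s) <=> 2 Bi^3+(aq) + 3 S^2-(aq)
Ksp = [Bi^3+]^2[S^2-]^3
Let s be the molar solubility in this solution. [Bi^3+] = 0.0033 + 2s ≈ 0.0033, [S^2-] = 3s (common-ion effect: Bi^3+ is already 0.0033 M).
Ksp ≈ (0.0033)^2 × (3s)^3
s = 3.7 × 10^-32 M
Check: 2s = 7.4 x 10^-32 ≪ 0.0033, so the approximation is valid.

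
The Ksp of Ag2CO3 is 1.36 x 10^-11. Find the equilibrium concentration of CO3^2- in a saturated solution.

Ag2CO3(s) ⇌ 2 Ag^+(aq) + CO3^2-(aq)
Ksp = [Ag^+]^2[CO3^2-]
Let s = molar solubility. Then [Ag^+] = 2s and [CO3^2-] = s.
Substituting: Ksp = (2s)^2s = 4s^3
s = (1.36 x 10^-11 / 4)^(1/3) = 1.504 x 10^-4 M
[CO3^2-] = s = 1.50 x 10^-4 M

1.50 × 10^-4 M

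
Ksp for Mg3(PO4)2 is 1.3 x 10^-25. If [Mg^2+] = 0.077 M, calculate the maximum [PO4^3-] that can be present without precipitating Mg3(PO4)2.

[PO4^3-] = 1.7 × 10^-11 M

Mg3(PO4)2(s) ⇌ 3 Mg^2+ + 2 PO4^3-
Ksp = [Mg^2+]^3[PO4^3-]^2
Precipitation begins when Q = Ksp. With [Mg^2+] = 0.077 M:
1.3 x 10^-25 = (0.077)^3 × [PO4^3-]^2
[PO4^3-] = (1.3 x 10^-25 / 4.57 × 10^-4)^(1/2) = 1.7 x 10^-11 M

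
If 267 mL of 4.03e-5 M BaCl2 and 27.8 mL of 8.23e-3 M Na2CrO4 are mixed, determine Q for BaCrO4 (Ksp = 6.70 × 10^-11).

Q = 2.83e-8

Total volume = 267 + 27.8 = 294.8 mL.
[Ba^2+] = 4.03 × 10^-5 × (267/294.8) = 3.650 x 10^-5 M
[CrO4^2-] = 8.23 × 10^-3 × (27.8/294.8) = 7.761 x 10^-4 M
BaCrO4(s) <=> Ba^2+ + CrO4^2-, so Q = [Ba^2+][CrO4^2-]
Q = (3.650 × 10^-5)(7.761 × 10^-4) = 2.83 × 10^-8
Q > Ksp, so BaCrO4 will precipitate.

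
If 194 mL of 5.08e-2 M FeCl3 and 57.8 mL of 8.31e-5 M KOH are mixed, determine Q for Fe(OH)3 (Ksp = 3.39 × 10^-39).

Total volume = 194 + 57.8 = 251.8 mL.
[Fe^3+] = 5.08 × 10^-2 × (194/251.8) = 3.914 x 10^-2 M
[OH^-] = 8.31 × 10^-5 × (57.8/251.8) = 1.908 × 10^-5 M
Fe(OH)3(s) ⇌ Fe^3+(aq) + 3 OH^-(aq), so Q = [Fe^3+][OH^-]^3
Q = (3.914 × 10^-2)(1.908 x 10^-5)^3 = 2.72 × 10^-16
Q > Ksp, so Fe(OH)3 will precipitate.

Q = 2.72 x 10^-16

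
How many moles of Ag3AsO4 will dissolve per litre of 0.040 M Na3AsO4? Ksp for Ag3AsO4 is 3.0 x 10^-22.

Ag3AsO4(s) ⇌ 3 Ag^+ + AsO4^3-
Ksp = [Ag^+]^3[AsO4^3-]
Let s = moles of Ag3AsO4 that dissolve per litre. [Ag^+] = 3s, [AsO4^3-] = 0.040 + s ≈ 0.040 (Ksp is small, so little additional dissolves).
Ksp ≈ (3s)^3 × 0.040
s = 6.5 x 10^-8 M
Check: s = 6.5 × 10^-8 ≪ 0.040, so the approximation is valid.

6.5 × 10^-8 M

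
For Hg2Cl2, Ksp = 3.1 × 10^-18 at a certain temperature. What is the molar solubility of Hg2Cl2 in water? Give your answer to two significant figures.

Hg2Cl2(s) <=> Hg2^2+ + 2 Cl^-
Ksp = [Hg2^2+][Cl^-]^2
If s mol/L of Hg2Cl2 dissolves, [Hg2^2+] = s and [Cl^-] = 2s.
So Ksp = s × (2s)^2 = 4s^3
s^3 = 3.1 × 10^-18 / 4, so s = 9.2 × 10^-7 M

s ≈ 9.2e-7 M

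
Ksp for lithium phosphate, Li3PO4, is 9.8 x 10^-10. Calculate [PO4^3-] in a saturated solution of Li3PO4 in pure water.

Li3PO4(s) ⇌ 3 Li^+(aq) + PO4^3-(aq)
Ksp = [Li^+]^3[PO4^3-]
With molar solubility s: [Li^+] = 3s, [PO4^3-] = s.
Ksp = (3s)^3s = 27s^4
s = (9.8 x 10^-10 / 27)^(1/4) = 2.45 × 10^-3 M
[PO4^3-] = s = 2.5 × 10^-3 M

[PO4^3-] = 2.5e-3 M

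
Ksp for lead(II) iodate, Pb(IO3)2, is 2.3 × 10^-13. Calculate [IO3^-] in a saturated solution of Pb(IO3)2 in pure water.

7.7 × 10^-5 M

Pb(IO3)2(s) ⇌ Pb^2+(aq) + 2 IO3^-(aq)
Ksp = [Pb^2+][IO3^-]^2
For each mole of Pb(IO3)2 that dissolves: [Pb^2+] = s, [IO3^-] = 2s.
Substituting: Ksp = s(2s)^2 = 4s^3
s^3 = 2.3 × 10^-13 / 4, so s = 3.86 × 10^-5 M
[IO3^-] = 2s = 7.7 x 10^-5 M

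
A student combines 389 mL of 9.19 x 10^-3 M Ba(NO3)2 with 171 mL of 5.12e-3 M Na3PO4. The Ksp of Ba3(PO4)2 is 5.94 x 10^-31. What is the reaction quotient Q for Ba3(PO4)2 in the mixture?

6.36 × 10^-13

Total volume = 389 + 171 = 560 mL.
[Ba^2+] = 9.19 × 10^-3 × (389/560) = 6.384 × 10^-3 M
[PO4^3-] = 5.12 × 10^-3 × (171/560) = 1.563 x 10^-3 M
Ba3(PO4)2(s) ⇌ 3 Ba^2+ + 2 PO4^3-, so Q = [Ba^2+]^3[PO4^3-]^2
Q = (6.384 x 10^-3)^3(1.563 × 10^-3)^2 = 6.36 × 10^-13
Q > Ksp, so Ba3(PO4)2 will precipitate.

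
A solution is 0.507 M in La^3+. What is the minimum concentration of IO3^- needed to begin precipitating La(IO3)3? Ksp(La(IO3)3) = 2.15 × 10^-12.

[IO3^-] = 1.62 × 10^-4 M

La(IO3)3(s) ⇌ La^3+(aq) + 3 IO3^-(aq)
Ksp = [La^3+][IO3^-]^3
Precipitation begins when Q = Ksp. With [La^3+] = 0.507 M:
2.15 × 10^-12 = (0.507) × [IO3^-]^3
[IO3^-] = (2.15 × 10^-12 / 5.07 x 10^-1)^(1/3) = 1.62 × 10^-4 M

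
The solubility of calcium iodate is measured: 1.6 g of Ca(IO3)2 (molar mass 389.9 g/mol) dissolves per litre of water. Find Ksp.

Molar solubility s = (1.6 g/L) / (389.9 g/mol) = 4.10 x 10^-3 M.
Ca(IO3)2(s) <=> Ca^2+ + 2 IO3^-
Let s = molar solubility. Then [Ca^2+] = s and [IO3^-] = 2s.
Ksp = [Ca^2+][IO3^-]^2
Substituting: Ksp = s(2s)^2 = 4s^3
With s = 4.10 × 10^-3: Ksp = 2.8 × 10^-7

Ksp = 2.8e-7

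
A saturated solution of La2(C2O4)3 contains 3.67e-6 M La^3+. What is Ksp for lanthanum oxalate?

2.25e-27

La2(C2O4)3(s) <=> 2 La^3+(aq) + 3 C2O4^2-(aq)
Stoichiometry gives [C2O4^2-] = (3/2)[La^3+] = 5.505 × 10^-6 M.
Ksp = [La^3+]^2[C2O4^2-]^3
Ksp = (3.67 × 10^-6)^2 × (5.505 × 10^-6)^3 = 2.25 × 10^-27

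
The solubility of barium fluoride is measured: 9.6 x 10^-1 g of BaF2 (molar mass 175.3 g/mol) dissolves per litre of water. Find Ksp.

Molar solubility s = (9.6 × 10^-1 g/L) / (175.3 g/mol) = 5.48 × 10^-3 M.
BaF2(s) ⇌ Ba^2+(aq) + 2 F^-(aq)
For each mole of BaF2 that dissolves: [Ba^2+] = s, [F^-] = 2s.
Ksp = [Ba^2+][F^-]^2
Ksp = s(2s)^2 = 4s^3
Ksp = 4 × (5.48 × 10^-3)^3 = 6.6 x 10^-7

Ksp = 6.6e-7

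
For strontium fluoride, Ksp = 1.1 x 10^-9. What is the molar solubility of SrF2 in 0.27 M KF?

1.5e-8 M

SrF2(s) <=> Sr^2+(aq) + 2 F^-(aq)
Ksp = [Sr^2+][F^-]^2
If s mol/L dissolves here, [Sr^2+] = s, [F^-] = 0.27 + 2s ≈ 0.27 (Ksp is small, so little additional dissolves).
Ksp ≈ s × (0.27)^2
s = 1.5 × 10^-8 M
Check: 2s = 3.0 x 10^-8 ≪ 0.27, so the approximation is valid.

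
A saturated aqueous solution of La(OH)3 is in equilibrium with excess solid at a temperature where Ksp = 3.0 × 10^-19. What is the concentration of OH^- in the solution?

La(OH)3(s) <=> La^3+ + 3 OH^-
Ksp = [La^3+][OH^-]^3
Let s = molar solubility. Then [La^3+] = s and [OH^-] = 3s.
Substituting: Ksp = s(3s)^3 = 27s^4
s = (3.0 × 10^-19 / 27)^(1/4) = 1.03 × 10^-5 M
[OH^-] = 3s = 3.1 x 10^-5 M

[OH^-] ≈ 3.1 × 10^-5 M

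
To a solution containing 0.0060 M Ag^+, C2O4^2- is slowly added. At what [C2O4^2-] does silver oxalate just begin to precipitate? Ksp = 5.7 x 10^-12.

Ag2C2O4(s) <=> 2 Ag^+ + C2O4^2-
Ksp = [Ag^+]^2[C2O4^2-]
Precipitation begins when Q = Ksp. With [Ag^+] = 0.0060 M:
5.7 x 10^-12 = (0.0060)^2 × [C2O4^2-]
[C2O4^2-] = (5.7 x 10^-12 / 3.60 × 10^-5) = 1.6 × 10^-7 M

[C2O4^2-] ≈ 1.6e-7 M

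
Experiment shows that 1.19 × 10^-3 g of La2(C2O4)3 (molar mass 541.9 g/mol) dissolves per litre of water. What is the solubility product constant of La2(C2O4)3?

Molar solubility s = (1.19 × 10^-3 g/L) / (541.9 g/mol) = 2.196 × 10^-6 M.
La2(C2O4)3(s) <=> 2 La^3+(aq) + 3 C2O4^2-(aq)
For each mole of La2(C2O4)3 that dissolves: [La^3+] = 2s, [C2O4^2-] = 3s.
Ksp = [La^3+]^2[C2O4^2-]^3
Ksp = (2s)^2(3s)^3 = 108s^5
With s = 2.196 × 10^-6: Ksp = 5.52 × 10^-27

Ksp = 5.52 × 10^-27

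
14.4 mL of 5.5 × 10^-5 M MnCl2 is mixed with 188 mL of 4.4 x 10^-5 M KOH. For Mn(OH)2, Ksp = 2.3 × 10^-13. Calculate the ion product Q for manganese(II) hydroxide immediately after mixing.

6.5e-15

Total volume = 14.4 + 188 = 202.4 mL.
[Mn^2+] = 5.5 × 10^-5 × (14.4/202.4) = 3.91 x 10^-6 M
[OH^-] = 4.4 × 10^-5 × (188/202.4) = 4.09 x 10^-5 M
Mn(OH)2(s) ⇌ Mn^2+ + 2 OH^-, so Q = [Mn^2+][OH^-]^2
Q = (3.91 × 10^-6)(4.09 x 10^-5)^2 = 6.5 x 10^-15
Q < Ksp, so no precipitate of Mn(OH)2 forms.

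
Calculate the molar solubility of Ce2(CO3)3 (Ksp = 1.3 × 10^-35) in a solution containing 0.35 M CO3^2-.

s = 8.7e-18 M

Ce2(CO3)3(s) ⇌ 2 Ce^3+ + 3 CO3^2-
Ksp = [Ce^3+]^2[CO3^2-]^3
If s mol/L dissolves here, [Ce^3+] = 2s, [CO3^2-] = 0.35 + 3s ≈ 0.35 (since the CO3^2- already present dominates).
Ksp ≈ (2s)^2 × (0.35)^3
s = 8.7 x 10^-18 M
Check: 3s = 2.6 × 10^-17 ≪ 0.35, so the approximation is valid.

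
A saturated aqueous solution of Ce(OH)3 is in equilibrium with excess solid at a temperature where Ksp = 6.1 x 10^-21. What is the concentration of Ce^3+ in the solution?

Ce(OH)3(s) ⇌ Ce^3+(aq) + 3 OH^-(aq)
Ksp = [Ce^3+][OH^-]^3
With molar solubility s: [Ce^3+] = s, [OH^-] = 3s.
Substituting: Ksp = s(3s)^3 = 27s^4
Solving, s = (6.1 x 10^-21/27)^(1/4) = 3.88 x 10^-6 M
[Ce^3+] = s = 3.9 x 10^-6 M

[Ce^3+] = 3.9 × 10^-6 M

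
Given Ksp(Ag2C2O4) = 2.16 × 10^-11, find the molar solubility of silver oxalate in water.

Ag2C2O4(s) ⇌ 2 Ag^+(aq) + C2O4^2-(aq)
Ksp = [Ag^+]^2[C2O4^2-]
Let s = molar solubility. Then [Ag^+] = 2s and [C2O4^2-] = s.
Ksp = (2s)^2s = 4s^3
s = (2.16 × 10^-11 / 4)^(1/3) = 1.75 x 10^-4 M

s ≈ 1.75e-4 M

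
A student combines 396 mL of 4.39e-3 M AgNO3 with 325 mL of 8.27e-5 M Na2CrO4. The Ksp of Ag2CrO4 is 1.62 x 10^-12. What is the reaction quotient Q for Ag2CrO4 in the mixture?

Q = 2.17 × 10^-10

Total volume = 396 + 325 = 721 mL.
[Ag^+] = 4.39 × 10^-3 × (396/721) = 2.411 x 10^-3 M
[CrO4^2-] = 8.27 × 10^-5 × (325/721) = 3.728 × 10^-5 M
Ag2CrO4(s) ⇌ 2 Ag^+ + CrO4^2-, so Q = [Ag^+]^2[CrO4^2-]
Q = (2.411 × 10^-3)^2(3.728 x 10^-5) = 2.17 × 10^-10
Q > Ksp, so Ag2CrO4 will precipitate.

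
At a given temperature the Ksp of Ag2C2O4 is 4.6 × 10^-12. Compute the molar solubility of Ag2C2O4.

1.0 × 10^-4 M

Ag2C2O4(s) <=> 2 Ag^+(aq) + C2O4^2-(aq)
Ksp = [Ag^+]^2[C2O4^2-]
For each mole of Ag2C2O4 that dissolves: [Ag^+] = 2s, [C2O4^2-] = s.
Ksp = (2s)^2s = 4s^3
s^3 = 4.6 × 10^-12 / 4, so s = 1.0 × 10^-4 M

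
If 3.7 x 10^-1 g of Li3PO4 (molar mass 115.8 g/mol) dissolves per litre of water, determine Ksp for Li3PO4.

Ksp = 2.8 × 10^-9

Molar solubility s = (3.7 x 10^-1 g/L) / (115.8 g/mol) = 3.20 x 10^-3 M.
Li3PO4(s) <=> 3 Li^+ + PO4^3-
Let s = molar solubility. Then [Li^+] = 3s and [PO4^3-] = s.
Ksp = [Li^+]^3[PO4^3-]
So Ksp = (3s)^3 × s = 27s^4
Ksp = 27 × (3.20 × 10^-3)^4 = 2.8 × 10^-9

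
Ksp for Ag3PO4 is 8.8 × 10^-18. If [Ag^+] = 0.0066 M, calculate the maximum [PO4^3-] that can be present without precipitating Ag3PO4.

[PO4^3-] = 3.1 x 10^-11 M

Ag3PO4(s) <=> 3 Ag^+(aq) + PO4^3-(aq)
Ksp = [Ag^+]^3[PO4^3-]
Precipitation begins when Q = Ksp. With [Ag^+] = 0.0066 M:
8.8 × 10^-18 = (0.0066)^3 × [PO4^3-]
[PO4^3-] = (8.8 × 10^-18 / 2.87 x 10^-7) = 3.1 x 10^-11 M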